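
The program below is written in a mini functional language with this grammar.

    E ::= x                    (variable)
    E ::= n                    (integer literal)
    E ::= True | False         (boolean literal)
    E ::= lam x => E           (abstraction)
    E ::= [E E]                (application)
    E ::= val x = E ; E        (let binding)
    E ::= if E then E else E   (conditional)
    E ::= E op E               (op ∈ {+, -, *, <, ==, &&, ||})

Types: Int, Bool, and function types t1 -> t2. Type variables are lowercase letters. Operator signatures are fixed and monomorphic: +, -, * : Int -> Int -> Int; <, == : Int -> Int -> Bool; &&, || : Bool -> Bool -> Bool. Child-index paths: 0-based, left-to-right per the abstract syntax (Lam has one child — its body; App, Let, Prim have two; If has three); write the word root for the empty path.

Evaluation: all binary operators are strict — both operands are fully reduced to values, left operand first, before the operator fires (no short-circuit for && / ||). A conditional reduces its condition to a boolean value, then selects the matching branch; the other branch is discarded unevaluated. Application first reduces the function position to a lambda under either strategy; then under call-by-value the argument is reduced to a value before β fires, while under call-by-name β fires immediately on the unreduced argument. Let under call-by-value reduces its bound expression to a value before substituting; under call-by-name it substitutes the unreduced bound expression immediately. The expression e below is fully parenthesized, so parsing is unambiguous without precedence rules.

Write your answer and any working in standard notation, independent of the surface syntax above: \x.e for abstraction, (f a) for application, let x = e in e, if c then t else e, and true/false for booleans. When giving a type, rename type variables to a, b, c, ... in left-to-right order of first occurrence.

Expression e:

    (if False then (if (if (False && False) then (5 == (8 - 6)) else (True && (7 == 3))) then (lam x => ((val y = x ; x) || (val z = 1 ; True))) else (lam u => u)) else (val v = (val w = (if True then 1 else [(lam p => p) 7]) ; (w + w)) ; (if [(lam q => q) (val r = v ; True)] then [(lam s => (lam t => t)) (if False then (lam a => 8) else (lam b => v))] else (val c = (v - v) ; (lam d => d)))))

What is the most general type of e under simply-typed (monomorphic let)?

Answer: Bool -> Bool

Derivation:
  unify Bool ~ Bool
  unify Bool ~ Bool
  unify Bool ~ Bool
  unify Bool ~ Bool
  unify Int ~ Int
  unify Int ~ Int
  unify Int ~ Int
  unify Int ~ Int
  unify Bool ~ Bool
  unify Int ~ Int
  unify Int ~ Int
  unify Bool ~ Bool
  unify Bool ~ Bool
  unify Bool ~ Bool
x : a
let y : a
x : a
  unify a ~ Bool
let z : Int
  unify Bool ~ Bool
\x._ : Bool -> Bool
u : b
\u._ : b -> b
  unify Bool -> Bool ~ b -> b
  unify Bool ~ b
  unify Bool ~ Bool
  unify Bool ~ Bool
p : c
\p._ : c -> c
  unify c -> c ~ Int -> d
  unify c ~ Int
  unify Int ~ d
_ _ : Int
  unify Int ~ Int
let w : Int
w : Int
  unify Int ~ Int
w : Int
  unify Int ~ Int
let v : Int
q : e
\q._ : e -> e
v : Int
let r : Int
  unify e -> e ~ Bool -> f
  unify e ~ Bool
  unify Bool ~ f
_ _ : Bool
  unify Bool ~ Bool
t : h
\t._ : h -> h
\s._ : g -> h -> h
  unify Bool ~ Bool
\a._ : i -> Int
v : Int
\b._ : j -> Int
  unify i -> Int ~ j -> Int
  unify i ~ j
  unify Int ~ Int
  unify g -> h -> h ~ (j -> Int) -> k
  unify g ~ j -> Int
  unify h -> h ~ k
_ _ : h -> h
v : Int
  unify Int ~ Int
v : Int
  unify Int ~ Int
let c : Int
d : l
\d._ : l -> l
  unify h -> h ~ l -> l
  unify h ~ l
  unify l ~ l
  unify Bool -> Bool ~ l -> l
  unify Bool ~ l
  unify Bool ~ Bool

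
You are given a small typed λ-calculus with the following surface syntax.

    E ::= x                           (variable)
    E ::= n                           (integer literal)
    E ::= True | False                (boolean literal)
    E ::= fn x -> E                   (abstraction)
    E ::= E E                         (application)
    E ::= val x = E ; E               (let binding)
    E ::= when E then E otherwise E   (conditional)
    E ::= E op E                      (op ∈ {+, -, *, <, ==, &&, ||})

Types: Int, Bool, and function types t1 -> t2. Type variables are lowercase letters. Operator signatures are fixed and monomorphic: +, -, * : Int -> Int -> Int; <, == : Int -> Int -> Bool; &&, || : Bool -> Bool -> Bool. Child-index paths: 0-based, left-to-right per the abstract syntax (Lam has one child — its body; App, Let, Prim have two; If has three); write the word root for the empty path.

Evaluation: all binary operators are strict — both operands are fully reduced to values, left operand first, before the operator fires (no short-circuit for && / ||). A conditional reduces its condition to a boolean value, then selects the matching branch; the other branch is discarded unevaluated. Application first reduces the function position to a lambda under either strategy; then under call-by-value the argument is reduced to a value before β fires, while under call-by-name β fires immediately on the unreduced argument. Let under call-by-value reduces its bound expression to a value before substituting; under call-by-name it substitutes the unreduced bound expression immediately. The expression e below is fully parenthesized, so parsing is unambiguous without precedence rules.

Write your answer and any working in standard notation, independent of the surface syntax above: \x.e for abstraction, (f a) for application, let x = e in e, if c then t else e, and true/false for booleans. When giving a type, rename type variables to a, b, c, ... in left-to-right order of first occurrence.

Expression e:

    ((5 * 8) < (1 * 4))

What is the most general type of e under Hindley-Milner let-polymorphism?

Answer: Bool

Working:
  unify Int ~ Int
  unify Int ~ Int
  unify Int ~ Int
  unify Int ~ Int
  unify Int ~ Int
  unify Int ~ Int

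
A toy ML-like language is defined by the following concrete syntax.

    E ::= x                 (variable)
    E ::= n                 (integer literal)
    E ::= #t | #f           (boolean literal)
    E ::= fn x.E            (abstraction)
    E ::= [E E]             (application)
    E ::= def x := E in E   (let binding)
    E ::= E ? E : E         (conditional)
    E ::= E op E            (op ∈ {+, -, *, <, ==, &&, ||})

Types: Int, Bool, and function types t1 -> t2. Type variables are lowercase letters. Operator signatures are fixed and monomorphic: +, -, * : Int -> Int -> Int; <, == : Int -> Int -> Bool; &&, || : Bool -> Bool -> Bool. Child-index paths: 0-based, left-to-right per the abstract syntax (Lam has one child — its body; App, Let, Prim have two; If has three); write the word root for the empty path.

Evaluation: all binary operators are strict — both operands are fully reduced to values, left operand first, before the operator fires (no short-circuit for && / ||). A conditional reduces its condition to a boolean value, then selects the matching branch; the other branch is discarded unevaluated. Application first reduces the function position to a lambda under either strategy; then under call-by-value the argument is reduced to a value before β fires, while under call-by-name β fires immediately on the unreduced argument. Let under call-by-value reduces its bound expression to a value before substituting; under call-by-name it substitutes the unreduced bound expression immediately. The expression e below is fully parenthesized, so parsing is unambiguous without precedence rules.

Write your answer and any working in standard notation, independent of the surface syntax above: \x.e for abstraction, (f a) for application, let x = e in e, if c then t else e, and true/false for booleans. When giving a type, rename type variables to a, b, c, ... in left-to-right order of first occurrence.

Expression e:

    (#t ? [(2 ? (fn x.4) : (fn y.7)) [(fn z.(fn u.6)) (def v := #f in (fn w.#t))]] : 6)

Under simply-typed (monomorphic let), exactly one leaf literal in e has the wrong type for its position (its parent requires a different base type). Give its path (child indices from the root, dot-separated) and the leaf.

Derivation:
  unify Bool ~ Bool
  unify Int ~ Bool
  FAIL: mismatch Int ~ Bool

Answer: 1.0.0 : 2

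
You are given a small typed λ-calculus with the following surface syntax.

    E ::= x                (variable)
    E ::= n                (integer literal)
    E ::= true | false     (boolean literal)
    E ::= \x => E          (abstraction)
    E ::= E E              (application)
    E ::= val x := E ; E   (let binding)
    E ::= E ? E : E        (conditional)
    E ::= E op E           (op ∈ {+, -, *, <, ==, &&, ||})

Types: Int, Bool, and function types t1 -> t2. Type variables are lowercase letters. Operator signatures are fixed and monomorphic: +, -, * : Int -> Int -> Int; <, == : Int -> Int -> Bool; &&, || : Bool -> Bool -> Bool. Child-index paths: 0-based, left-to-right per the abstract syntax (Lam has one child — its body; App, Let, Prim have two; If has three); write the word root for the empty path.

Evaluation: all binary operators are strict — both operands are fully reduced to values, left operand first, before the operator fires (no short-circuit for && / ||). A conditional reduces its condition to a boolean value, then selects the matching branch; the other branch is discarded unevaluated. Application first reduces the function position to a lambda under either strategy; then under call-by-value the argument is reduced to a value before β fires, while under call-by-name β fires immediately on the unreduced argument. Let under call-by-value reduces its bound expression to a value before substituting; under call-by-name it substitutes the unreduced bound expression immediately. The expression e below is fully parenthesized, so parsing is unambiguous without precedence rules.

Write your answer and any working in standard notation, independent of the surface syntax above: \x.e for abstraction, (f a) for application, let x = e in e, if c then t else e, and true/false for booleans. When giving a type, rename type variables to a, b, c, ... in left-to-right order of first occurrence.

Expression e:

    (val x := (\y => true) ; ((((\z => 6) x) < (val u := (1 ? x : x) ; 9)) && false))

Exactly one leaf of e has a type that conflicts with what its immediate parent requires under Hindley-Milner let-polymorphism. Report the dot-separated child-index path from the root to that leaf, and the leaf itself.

Answer: 1.0.1.0.0 : 1

Trace:
\y._ : a -> Bool
let x : forall. a -> Bool
\z._ : b -> Int
x : c -> Bool
  unify b -> Int ~ (c -> Bool) -> d
  unify b ~ c -> Bool
  unify Int ~ d
_ _ : Int
  unify Int ~ Int
  unify Int ~ Bool
  FAIL: mismatch Int ~ Bool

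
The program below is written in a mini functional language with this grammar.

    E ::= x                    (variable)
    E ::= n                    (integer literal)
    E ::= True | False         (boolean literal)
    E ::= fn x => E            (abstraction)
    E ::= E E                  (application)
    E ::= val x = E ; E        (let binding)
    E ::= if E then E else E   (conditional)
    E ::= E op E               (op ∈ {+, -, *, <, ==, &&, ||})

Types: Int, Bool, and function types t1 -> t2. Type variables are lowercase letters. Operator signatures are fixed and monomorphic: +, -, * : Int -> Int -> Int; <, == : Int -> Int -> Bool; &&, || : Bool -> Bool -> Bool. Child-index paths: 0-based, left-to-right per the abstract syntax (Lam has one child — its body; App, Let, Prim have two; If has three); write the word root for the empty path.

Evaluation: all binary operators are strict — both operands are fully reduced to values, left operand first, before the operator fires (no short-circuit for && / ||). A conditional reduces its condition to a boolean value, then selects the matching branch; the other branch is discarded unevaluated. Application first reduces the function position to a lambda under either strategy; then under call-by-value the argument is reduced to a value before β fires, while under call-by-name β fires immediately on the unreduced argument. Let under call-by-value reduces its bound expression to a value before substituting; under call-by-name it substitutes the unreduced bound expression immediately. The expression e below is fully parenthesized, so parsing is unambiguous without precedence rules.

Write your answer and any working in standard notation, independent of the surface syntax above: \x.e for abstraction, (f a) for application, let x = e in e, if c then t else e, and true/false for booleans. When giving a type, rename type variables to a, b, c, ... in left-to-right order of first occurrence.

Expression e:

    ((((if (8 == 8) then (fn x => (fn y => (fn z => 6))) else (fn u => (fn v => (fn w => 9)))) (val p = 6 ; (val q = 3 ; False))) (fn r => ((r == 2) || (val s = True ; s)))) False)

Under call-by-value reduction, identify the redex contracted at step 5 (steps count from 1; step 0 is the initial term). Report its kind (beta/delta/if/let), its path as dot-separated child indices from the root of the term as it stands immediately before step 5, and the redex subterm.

Answer: beta at 0.0 : ((\x.(\y.(\z.6))) false)

Working:
step 0: ((((if (8 == 8) then (\x.(\y.(\z.6))) else (\u.(\v.(\w.9)))) (let p = 6 in (let q = 3 in false))) (\r.((r == 2) || (let s = true in s)))) false)
step 1: [delta@0.0.0.0] ((((if true then (\x.(\y.(\z.6))) else (\u.(\v.(\w.9)))) (let p = 6 in (let q = 3 in false))) (\r.((r == 2) || (let s = true in s)))) false)
step 2: [if@0.0.0] ((((\x.(\y.(\z.6))) (let p = 6 in (let q = 3 in false))) (\r.((r == 2) || (let s = true in s)))) false)
step 3: [let@0.0.1] ((((\x.(\y.(\z.6))) (let q = 3 in false)) (\r.((r == 2) || (let s = true in s)))) false)
step 4: [let@0.0.1] ((((\x.(\y.(\z.6))) false) (\r.((r == 2) || (let s = true in s)))) false)
step 5: [beta@0.0] (((\y.(\z.6)) (\r.((r == 2) || (let s = true in s)))) false)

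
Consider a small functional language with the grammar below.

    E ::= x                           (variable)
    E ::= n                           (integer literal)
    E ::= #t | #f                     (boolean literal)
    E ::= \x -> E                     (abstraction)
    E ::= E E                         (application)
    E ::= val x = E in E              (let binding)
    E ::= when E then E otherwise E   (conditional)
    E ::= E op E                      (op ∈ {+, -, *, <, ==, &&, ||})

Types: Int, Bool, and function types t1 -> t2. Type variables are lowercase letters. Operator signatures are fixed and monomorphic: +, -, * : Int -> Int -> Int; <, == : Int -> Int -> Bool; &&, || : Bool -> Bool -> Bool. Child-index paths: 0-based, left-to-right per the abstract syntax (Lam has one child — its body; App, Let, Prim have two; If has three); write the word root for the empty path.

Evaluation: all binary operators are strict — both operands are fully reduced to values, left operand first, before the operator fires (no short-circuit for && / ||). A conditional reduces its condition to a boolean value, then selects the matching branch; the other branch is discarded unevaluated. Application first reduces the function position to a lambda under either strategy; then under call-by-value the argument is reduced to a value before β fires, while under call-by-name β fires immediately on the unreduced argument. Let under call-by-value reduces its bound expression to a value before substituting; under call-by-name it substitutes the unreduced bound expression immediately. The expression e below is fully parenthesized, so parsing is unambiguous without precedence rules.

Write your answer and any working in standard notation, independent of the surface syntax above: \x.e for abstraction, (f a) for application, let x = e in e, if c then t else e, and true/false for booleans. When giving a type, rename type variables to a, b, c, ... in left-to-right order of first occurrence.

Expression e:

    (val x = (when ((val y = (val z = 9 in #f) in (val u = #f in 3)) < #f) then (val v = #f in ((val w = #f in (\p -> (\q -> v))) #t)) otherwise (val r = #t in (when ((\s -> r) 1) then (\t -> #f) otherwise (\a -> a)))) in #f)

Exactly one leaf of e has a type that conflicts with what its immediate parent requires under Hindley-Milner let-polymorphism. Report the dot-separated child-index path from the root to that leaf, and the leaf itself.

Answer: 0.0.1 : false

Trace:
let z : Int
let y : Bool
let u : Bool
  unify Int ~ Int
  unify Bool ~ Int
  FAIL: mismatch Bool ~ Int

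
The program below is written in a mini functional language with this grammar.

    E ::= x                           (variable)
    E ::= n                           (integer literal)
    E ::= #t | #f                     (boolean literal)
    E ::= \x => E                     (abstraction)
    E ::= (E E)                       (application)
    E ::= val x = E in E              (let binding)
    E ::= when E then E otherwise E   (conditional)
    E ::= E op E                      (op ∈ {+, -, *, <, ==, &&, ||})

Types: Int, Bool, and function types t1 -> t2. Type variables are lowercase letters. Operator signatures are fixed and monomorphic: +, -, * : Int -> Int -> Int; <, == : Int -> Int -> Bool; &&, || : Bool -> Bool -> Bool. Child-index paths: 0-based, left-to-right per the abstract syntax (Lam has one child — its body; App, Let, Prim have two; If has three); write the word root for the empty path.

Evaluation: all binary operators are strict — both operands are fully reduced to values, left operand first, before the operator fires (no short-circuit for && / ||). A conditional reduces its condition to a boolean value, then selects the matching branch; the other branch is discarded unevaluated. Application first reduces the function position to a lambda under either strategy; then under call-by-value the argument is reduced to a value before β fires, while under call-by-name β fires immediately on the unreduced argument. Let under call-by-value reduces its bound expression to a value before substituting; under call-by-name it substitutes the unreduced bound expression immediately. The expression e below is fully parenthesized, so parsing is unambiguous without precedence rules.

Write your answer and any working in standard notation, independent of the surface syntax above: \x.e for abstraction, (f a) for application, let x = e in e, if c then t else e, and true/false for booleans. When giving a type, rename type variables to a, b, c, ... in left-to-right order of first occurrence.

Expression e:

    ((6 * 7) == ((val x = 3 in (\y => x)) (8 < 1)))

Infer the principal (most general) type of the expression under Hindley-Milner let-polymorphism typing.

Trace:
  unify Int ~ Int
  unify Int ~ Int
  unify Int ~ Int
let x : Int
x : Int
\y._ : a -> Int
  unify Int ~ Int
  unify Int ~ Int
  unify a -> Int ~ Bool -> b
  unify a ~ Bool
  unify Int ~ b
_ _ : Int
  unify Int ~ Int

Answer: Bool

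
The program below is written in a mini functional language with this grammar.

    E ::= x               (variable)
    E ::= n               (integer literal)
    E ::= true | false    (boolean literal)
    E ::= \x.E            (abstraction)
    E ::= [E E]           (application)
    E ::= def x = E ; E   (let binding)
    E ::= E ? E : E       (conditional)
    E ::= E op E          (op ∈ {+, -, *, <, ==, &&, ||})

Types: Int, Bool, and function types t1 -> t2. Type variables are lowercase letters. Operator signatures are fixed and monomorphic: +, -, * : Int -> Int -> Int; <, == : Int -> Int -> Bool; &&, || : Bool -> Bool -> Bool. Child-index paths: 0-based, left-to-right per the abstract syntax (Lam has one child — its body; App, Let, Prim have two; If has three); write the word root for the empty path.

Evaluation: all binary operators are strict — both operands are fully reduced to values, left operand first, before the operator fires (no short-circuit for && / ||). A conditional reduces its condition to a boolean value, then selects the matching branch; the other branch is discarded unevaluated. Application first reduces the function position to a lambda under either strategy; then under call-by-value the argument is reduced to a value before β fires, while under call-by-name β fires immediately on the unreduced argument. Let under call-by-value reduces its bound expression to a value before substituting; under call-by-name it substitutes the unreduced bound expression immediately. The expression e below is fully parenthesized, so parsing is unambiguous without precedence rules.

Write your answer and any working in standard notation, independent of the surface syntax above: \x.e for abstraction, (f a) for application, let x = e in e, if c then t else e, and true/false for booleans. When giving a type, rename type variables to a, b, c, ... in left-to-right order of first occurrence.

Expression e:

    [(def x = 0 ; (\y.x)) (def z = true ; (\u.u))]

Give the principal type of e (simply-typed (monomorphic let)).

Working:
let x : Int
x : Int
\y._ : a -> Int
let z : Bool
u : b
\u._ : b -> b
  unify a -> Int ~ (b -> b) -> c
  unify a ~ b -> b
  unify Int ~ c
_ _ : Int

Answer: Int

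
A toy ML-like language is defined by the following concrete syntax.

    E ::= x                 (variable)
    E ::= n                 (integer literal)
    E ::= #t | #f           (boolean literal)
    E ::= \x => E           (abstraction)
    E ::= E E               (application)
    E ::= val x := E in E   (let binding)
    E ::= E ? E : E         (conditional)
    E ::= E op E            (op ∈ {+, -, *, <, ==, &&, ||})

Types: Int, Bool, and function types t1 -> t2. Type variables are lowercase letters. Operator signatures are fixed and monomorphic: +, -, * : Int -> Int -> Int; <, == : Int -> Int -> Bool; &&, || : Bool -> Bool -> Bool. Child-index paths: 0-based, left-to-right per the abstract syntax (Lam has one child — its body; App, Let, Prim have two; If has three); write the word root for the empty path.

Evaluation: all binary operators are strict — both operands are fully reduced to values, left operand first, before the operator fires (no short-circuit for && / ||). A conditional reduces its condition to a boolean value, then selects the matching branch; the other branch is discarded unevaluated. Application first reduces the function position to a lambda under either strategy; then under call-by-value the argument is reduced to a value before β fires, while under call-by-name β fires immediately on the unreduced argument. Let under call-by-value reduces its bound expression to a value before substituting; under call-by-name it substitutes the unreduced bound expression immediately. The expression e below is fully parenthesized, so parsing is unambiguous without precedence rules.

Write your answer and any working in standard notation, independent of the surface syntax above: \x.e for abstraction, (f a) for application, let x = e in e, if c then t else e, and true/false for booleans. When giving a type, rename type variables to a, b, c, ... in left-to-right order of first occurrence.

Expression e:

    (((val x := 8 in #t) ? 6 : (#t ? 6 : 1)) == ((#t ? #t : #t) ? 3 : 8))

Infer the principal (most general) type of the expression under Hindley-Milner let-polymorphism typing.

Answer: Bool

Derivation:
let x : Int
  unify Bool ~ Bool
  unify Bool ~ Bool
  unify Int ~ Int
  unify Int ~ Int
  unify Int ~ Int
  unify Bool ~ Bool
  unify Bool ~ Bool
  unify Bool ~ Bool
  unify Int ~ Int
  unify Int ~ Int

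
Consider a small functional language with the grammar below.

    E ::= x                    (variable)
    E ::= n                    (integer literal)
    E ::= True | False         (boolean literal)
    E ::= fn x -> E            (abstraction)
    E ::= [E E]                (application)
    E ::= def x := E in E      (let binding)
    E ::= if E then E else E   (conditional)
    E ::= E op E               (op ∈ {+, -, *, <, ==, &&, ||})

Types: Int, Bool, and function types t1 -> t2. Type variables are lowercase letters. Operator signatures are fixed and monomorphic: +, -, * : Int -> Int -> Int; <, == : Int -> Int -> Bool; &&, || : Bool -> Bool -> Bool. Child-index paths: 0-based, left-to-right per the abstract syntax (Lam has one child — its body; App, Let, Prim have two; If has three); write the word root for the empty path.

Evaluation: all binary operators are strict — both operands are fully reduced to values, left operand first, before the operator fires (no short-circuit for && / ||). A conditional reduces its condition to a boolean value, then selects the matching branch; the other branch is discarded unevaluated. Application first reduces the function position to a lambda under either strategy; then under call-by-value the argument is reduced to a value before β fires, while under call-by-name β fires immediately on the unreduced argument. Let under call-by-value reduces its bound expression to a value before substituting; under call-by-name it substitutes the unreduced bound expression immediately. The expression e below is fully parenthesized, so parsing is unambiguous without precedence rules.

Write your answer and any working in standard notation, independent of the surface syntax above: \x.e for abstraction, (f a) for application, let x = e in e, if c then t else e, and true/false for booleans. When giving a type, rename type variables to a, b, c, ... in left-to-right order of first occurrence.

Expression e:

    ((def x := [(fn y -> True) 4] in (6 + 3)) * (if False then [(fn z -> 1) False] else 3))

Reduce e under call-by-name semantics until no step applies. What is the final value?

Answer: 27

Working:
step 0: ((let x = ((\y.true) 4) in (6 + 3)) * (if false then ((\z.1) false) else 3))
step 1: [let@0] ((6 + 3) * (if false then ((\z.1) false) else 3))
step 2: [delta@0] (9 * (if false then ((\z.1) false) else 3))
step 3: [if@1] (9 * 3)
step 4: [delta@root] 27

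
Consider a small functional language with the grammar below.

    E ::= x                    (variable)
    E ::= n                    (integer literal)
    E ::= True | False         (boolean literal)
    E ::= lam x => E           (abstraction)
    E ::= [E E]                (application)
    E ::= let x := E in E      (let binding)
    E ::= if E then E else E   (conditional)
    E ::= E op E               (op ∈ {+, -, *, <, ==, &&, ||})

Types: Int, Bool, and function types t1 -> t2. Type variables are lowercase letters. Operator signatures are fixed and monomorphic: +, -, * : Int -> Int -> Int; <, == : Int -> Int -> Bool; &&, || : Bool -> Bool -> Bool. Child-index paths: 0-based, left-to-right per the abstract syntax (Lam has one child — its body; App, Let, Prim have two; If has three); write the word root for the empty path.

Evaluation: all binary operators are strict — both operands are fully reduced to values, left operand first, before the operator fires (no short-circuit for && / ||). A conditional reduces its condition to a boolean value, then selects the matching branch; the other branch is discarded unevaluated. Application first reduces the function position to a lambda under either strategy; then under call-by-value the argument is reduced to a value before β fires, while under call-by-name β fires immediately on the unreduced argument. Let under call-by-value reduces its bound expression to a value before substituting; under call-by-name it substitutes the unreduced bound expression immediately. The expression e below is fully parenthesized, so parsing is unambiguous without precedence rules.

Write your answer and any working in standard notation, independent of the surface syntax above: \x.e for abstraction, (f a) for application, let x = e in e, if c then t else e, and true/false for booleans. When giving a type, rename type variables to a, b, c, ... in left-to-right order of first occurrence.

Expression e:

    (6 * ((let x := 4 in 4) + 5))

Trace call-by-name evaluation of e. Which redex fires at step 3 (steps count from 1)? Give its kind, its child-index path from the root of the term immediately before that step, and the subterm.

Answer: delta at root : (6 * 9)

Trace:
step 0: (6 * ((let x = 4 in 4) + 5))
step 1: [let@1.0] (6 * (4 + 5))
step 2: [delta@1] (6 * 9)
step 3: [delta@root] 54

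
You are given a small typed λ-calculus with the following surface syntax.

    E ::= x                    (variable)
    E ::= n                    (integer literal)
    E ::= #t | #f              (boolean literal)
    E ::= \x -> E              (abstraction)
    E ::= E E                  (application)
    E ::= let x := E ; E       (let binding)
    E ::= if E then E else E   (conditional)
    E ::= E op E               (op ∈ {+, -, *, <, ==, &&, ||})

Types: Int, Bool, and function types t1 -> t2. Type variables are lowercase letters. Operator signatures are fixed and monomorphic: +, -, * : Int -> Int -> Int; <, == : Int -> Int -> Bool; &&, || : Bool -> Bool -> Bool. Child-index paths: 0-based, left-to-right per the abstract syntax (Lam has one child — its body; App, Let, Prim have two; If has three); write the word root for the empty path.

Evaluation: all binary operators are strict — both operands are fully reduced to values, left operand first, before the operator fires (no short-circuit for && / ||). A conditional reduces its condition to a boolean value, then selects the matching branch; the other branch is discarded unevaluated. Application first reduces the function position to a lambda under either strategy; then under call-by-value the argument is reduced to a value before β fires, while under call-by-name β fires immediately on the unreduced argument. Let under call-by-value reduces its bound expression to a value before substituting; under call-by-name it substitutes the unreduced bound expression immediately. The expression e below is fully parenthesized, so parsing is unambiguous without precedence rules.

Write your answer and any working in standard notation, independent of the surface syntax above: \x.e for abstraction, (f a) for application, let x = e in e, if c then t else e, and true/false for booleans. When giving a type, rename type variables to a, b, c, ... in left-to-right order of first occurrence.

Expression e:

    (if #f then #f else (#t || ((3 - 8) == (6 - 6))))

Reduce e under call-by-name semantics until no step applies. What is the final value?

Derivation:
step 0: (if false then false else (true || ((3 - 8) == (6 - 6))))
step 1: [if@root] (true || ((3 - 8) == (6 - 6)))
step 2: [delta@1.0] (true || (-5 == (6 - 6)))
step 3: [delta@1.1] (true || (-5 == 0))
step 4: [delta@1] (true || false)
step 5: [delta@root] true

Answer: true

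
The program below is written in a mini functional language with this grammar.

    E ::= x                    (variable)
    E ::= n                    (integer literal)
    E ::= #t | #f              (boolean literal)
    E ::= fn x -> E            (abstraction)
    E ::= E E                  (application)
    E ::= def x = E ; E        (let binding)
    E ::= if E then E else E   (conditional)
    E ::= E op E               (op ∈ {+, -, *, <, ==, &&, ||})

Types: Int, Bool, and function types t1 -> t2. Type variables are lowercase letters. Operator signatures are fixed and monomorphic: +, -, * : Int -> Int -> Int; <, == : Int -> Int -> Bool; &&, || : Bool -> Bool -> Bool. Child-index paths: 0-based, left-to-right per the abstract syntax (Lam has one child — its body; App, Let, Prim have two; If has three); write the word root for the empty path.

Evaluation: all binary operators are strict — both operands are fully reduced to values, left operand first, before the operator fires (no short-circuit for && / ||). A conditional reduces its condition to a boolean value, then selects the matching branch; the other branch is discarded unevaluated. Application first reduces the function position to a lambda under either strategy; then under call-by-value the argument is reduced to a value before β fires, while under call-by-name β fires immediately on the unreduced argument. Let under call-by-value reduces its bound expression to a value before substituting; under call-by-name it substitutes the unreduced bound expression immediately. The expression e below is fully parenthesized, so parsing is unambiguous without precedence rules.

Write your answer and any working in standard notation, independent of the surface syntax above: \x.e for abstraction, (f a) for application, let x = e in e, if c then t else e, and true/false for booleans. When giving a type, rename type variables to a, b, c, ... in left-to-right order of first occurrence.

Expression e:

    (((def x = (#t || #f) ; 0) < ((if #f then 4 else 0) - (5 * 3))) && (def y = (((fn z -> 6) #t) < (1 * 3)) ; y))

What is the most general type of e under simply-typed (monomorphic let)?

Answer: Bool

Working:
  unify Bool ~ Bool
  unify Bool ~ Bool
let x : Bool
  unify Int ~ Int
  unify Bool ~ Bool
  unify Int ~ Int
  unify Int ~ Int
  unify Int ~ Int
  unify Int ~ Int
  unify Int ~ Int
  unify Int ~ Int
  unify Bool ~ Bool
\z._ : a -> Int
  unify a -> Int ~ Bool -> b
  unify a ~ Bool
  unify Int ~ b
_ _ : Int
  unify Int ~ Int
  unify Int ~ Int
  unify Int ~ Int
  unify Int ~ Int
let y : Bool
y : Bool
  unify Bool ~ Bool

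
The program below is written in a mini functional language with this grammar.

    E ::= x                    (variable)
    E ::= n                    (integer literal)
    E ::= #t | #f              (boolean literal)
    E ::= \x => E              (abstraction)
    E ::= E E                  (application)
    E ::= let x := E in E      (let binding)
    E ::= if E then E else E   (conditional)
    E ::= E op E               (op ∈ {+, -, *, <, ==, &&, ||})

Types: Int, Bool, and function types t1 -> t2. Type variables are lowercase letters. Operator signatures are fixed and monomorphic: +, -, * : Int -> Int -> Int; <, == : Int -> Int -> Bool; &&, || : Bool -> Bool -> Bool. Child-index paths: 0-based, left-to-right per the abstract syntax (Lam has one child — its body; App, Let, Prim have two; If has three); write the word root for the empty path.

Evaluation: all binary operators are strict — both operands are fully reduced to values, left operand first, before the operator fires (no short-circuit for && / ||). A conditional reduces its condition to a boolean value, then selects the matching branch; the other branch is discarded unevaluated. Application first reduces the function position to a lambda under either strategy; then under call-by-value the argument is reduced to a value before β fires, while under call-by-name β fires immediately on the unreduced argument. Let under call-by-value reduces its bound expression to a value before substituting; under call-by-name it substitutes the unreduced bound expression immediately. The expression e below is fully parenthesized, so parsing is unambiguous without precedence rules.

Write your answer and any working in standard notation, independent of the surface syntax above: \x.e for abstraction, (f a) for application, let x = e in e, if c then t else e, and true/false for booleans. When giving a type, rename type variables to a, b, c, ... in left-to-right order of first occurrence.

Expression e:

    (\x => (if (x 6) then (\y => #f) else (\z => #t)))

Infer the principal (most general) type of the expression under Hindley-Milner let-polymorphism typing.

Answer: (Int -> Bool) -> a -> Bool

Working:
x : a
  unify a ~ Int -> b
_ _ : b
  unify b ~ Bool
\y._ : c -> Bool
\z._ : d -> Bool
  unify c -> Bool ~ d -> Bool
  unify c ~ d
  unify Bool ~ Bool
\x._ : (Int -> Bool) -> d -> Bool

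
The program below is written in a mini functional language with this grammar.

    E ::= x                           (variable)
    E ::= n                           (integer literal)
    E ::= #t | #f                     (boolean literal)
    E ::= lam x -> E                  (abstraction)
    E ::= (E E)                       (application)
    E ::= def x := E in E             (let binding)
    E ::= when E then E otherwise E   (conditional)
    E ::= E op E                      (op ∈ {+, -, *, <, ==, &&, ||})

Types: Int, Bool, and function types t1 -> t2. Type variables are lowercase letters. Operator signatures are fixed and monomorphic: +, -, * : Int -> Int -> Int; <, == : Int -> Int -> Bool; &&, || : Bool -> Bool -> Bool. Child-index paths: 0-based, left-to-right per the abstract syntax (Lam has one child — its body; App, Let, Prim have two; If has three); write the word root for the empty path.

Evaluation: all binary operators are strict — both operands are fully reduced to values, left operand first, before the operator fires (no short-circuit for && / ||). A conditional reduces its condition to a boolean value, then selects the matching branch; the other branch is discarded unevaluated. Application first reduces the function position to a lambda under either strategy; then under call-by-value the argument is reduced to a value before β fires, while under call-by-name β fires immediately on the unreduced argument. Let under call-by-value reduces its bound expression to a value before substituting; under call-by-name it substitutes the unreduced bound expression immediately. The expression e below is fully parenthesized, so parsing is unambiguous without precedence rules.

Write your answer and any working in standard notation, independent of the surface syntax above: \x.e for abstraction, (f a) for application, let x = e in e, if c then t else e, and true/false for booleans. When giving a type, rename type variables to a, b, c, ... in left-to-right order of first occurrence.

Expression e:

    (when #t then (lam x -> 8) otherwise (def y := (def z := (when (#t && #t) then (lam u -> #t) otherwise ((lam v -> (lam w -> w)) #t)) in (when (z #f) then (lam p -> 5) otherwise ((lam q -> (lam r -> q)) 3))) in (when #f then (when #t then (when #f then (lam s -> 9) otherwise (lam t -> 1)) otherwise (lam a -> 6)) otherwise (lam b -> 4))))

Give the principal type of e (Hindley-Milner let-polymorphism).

Derivation:
  unify Bool ~ Bool
\x._ : a -> Int
  unify Bool ~ Bool
  unify Bool ~ Bool
  unify Bool ~ Bool
\u._ : b -> Bool
w : d
\w._ : d -> d
\v._ : c -> d -> d
  unify c -> d -> d ~ Bool -> e
  unify c ~ Bool
  unify d -> d ~ e
_ _ : d -> d
  unify b -> Bool ~ d -> d
  unify b ~ d
  unify Bool ~ d
let z : Bool -> Bool
z : Bool -> Bool
  unify Bool -> Bool ~ Bool -> f
  unify Bool ~ Bool
  unify Bool ~ f
_ _ : Bool
  unify Bool ~ Bool
\p._ : g -> Int
q : h
\r._ : i -> h
\q._ : h -> i -> h
  unify h -> i -> h ~ Int -> j
  unify h ~ Int
  unify i -> Int ~ j
_ _ : i -> Int
  unify g -> Int ~ i -> Int
  unify g ~ i
  unify Int ~ Int
let y : forall. i -> Int
  unify Bool ~ Bool
  unify Bool ~ Bool
  unify Bool ~ Bool
\s._ : k -> Int
\t._ : l -> Int
  unify k -> Int ~ l -> Int
  unify k ~ l
  unify Int ~ Int
\a._ : m -> Int
  unify l -> Int ~ m -> Int
  unify l ~ m
  unify Int ~ Int
\b._ : n -> Int
  unify m -> Int ~ n -> Int
  unify m ~ n
  unify Int ~ Int
  unify a -> Int ~ n -> Int
  unify a ~ n
  unify Int ~ Int

Answer: a -> Int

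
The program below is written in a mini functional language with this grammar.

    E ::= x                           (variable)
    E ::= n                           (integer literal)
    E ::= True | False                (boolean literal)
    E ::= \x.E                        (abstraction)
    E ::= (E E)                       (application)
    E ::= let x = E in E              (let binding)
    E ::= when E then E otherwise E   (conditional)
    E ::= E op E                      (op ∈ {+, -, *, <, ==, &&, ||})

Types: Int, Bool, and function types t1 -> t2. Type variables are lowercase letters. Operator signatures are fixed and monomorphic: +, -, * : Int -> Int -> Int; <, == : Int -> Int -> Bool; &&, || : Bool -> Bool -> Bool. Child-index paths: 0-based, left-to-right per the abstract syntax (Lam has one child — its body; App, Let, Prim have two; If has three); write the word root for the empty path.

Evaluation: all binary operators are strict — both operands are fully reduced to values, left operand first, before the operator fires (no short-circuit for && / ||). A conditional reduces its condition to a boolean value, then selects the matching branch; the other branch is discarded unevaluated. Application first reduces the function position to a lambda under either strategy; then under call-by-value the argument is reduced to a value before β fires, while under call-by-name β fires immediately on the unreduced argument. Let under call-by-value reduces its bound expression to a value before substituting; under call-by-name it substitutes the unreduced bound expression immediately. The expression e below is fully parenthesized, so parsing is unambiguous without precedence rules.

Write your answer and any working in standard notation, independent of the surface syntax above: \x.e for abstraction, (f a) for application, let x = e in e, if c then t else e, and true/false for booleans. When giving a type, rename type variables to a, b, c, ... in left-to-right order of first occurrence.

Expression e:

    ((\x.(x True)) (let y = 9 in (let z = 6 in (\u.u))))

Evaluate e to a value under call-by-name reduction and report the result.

Answer: true

Trace:
step 0: ((\x.(x true)) (let y = 9 in (let z = 6 in (\u.u))))
step 1: [beta@root] ((let y = 9 in (let z = 6 in (\u.u))) true)
step 2: [let@0] ((let z = 6 in (\u.u)) true)
step 3: [let@0] ((\u.u) true)
step 4: [beta@root] true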